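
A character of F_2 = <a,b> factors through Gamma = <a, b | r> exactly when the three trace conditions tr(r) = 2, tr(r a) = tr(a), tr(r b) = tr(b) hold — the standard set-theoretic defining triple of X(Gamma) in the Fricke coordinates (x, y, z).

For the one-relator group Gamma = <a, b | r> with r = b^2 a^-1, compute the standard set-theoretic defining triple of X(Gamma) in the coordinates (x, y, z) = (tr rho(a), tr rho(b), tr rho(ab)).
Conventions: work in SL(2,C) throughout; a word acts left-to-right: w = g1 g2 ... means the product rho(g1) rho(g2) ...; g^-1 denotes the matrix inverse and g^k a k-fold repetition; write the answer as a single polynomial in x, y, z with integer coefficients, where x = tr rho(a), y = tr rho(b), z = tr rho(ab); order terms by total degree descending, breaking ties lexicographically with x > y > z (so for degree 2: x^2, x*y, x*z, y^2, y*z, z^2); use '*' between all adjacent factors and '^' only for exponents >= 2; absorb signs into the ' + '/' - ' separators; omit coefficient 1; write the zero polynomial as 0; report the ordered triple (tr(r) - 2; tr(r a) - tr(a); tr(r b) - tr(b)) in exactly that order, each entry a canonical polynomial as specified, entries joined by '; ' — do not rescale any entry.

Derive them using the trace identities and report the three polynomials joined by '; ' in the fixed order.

tr(b^2) = tr(b) * tr(b) - tr(1)   [square of b] = y^2 - 2
tr(b^2 a) = tr(b) * tr(a b) - tr(a)   [square of b] = y*z - x
tr(b^2 a^-1) = tr(b^2) * tr(a) - tr(b^2 a)   [inverse elimination on a] = x*y^2 - y*z - x
use: tr(b^3) = tr(b) * tr(b^2) - tr(b)  (reduce the b square) = y^3 - 3*y
apply: tr(b^3 a) = tr(b) * tr(b a b) - tr(b a)  (reduce the b square) = y^2*z - x*y - z
tr(b^2 a^-1 b) = tr(b^3) * tr(a) - tr(b^3 a)  (eliminate a^-1) = x*y^3 - y^2*z - 2*x*y + z
assemble the triple (tr(r) - 2; tr(r a) - x; tr(r b) - y)

x*y^2 - y*z - x - 2; y^2 - x - 2; x*y^3 - y^2*z - 2*x*y - y + z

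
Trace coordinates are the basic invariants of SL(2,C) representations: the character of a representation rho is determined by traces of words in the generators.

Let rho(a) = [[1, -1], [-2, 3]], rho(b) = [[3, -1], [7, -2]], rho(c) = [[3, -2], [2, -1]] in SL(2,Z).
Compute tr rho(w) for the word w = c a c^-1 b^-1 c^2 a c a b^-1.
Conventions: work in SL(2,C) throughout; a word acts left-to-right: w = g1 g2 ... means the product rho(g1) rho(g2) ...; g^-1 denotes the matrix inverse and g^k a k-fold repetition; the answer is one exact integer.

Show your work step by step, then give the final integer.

rho(c) = [[3, -2], [2, -1]]
... * rho(a) = [[1, -1], [-2, 3]]  ->  [[7, -9], [4, -5]]
... * rho(c^-1) = [[-1, 2], [-2, 3]]  ->  [[11, -13], [6, -7]]
... * rho(b^-1) = [[-2, 1], [-7, 3]]  ->  [[69, -28], [37, -15]]
... * rho(c) = [[3, -2], [2, -1]]  ->  [[151, -110], [81, -59]]
... * rho(c) = [[3, -2], [2, -1]]  ->  [[233, -192], [125, -103]]
... * rho(a) = [[1, -1], [-2, 3]]  ->  [[617, -809], [331, -434]]
... * rho(c) = [[3, -2], [2, -1]]  ->  [[233, -425], [125, -228]]
... * rho(a) = [[1, -1], [-2, 3]]  ->  [[1083, -1508], [581, -809]]
... * rho(b^-1) = [[-2, 1], [-7, 3]]  ->  [[8390, -3441], [4501, -1846]]
tr = 8390 + -1846 = 6544

6544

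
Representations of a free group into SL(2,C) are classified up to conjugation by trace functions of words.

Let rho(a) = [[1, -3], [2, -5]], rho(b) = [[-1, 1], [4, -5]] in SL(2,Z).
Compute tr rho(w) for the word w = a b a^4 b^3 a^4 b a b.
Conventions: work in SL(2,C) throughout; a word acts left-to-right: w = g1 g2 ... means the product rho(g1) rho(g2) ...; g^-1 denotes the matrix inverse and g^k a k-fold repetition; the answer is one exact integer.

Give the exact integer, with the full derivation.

rho(a) = [[1, -3], [2, -5]]
... * rho(b) = [[-1, 1], [4, -5]]  ->  [[-13, 16], [-22, 27]]
... * rho(a) = [[1, -3], [2, -5]]  ->  [[19, -41], [32, -69]]
... * rho(a) = [[1, -3], [2, -5]]  ->  [[-63, 148], [-106, 249]]
... * rho(a) = [[1, -3], [2, -5]]  ->  [[233, -551], [392, -927]]
... * rho(a) = [[1, -3], [2, -5]]  ->  [[-869, 2056], [-1462, 3459]]
... * rho(b) = [[-1, 1], [4, -5]]  ->  [[9093, -11149], [15298, -18757]]
... * rho(b) = [[-1, 1], [4, -5]]  ->  [[-53689, 64838], [-90326, 109083]]
... * rho(b) = [[-1, 1], [4, -5]]  ->  [[313041, -377879], [526658, -635741]]
... * rho(a) = [[1, -3], [2, -5]]  ->  [[-442717, 950272], [-744824, 1598731]]
... * rho(a) = [[1, -3], [2, -5]]  ->  [[1457827, -3423209], [2452638, -5759183]]
... * rho(a) = [[1, -3], [2, -5]]  ->  [[-5388591, 12742564], [-9065728, 21438001]]
... * rho(a) = [[1, -3], [2, -5]]  ->  [[20096537, -47547047], [33810274, -79992821]]
... * rho(b) = [[-1, 1], [4, -5]]  ->  [[-210284725, 257831772], [-353781558, 433774379]]
... * rho(a) = [[1, -3], [2, -5]]  ->  [[305378819, -658304685], [513767200, -1107527221]]
... * rho(b) = [[-1, 1], [4, -5]]  ->  [[-2938597559, 3596902244], [-4943876084, 6051403305]]
tr = -2938597559 + 6051403305 = 3112805746

3112805746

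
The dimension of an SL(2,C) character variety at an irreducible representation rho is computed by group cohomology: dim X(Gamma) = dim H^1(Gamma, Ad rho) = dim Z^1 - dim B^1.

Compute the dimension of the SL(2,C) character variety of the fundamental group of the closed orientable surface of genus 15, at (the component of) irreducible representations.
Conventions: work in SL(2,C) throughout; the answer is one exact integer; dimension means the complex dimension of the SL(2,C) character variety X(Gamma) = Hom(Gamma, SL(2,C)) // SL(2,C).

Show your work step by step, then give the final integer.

pi_1 of the closed genus-15 surface has 30 generators bound by the single product-of-commutators relator.
Before the relator condition, cocycle space has dim 3*30 = 90.
H^2 = coker(d_2) is dual to H^0 = 0 at irreducible rho (Poincare duality), so d_2 is onto: dim Z^1 = 87.
dim B^1 = 3 (coboundaries, injective at irreducible rho).
dim H^1 = 87 - 3 = 84 = dim X.

84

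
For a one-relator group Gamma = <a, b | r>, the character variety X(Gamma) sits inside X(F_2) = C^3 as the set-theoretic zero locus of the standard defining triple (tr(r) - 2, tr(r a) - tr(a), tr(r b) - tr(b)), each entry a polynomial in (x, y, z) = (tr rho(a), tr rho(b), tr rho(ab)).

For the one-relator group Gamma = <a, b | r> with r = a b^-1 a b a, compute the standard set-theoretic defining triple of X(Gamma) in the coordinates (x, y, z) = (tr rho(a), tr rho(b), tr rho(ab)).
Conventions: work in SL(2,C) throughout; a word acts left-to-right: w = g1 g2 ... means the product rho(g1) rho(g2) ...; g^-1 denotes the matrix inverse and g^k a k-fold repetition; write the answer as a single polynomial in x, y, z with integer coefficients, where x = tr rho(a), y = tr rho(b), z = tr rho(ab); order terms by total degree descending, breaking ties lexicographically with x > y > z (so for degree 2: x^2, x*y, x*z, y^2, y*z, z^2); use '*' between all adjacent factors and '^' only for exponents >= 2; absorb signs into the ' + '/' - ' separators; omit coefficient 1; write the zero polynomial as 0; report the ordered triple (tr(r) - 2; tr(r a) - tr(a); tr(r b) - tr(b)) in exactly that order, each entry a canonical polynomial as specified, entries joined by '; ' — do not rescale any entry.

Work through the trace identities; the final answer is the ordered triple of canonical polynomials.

tr(a b a) = tr(a)*tr(b a) - tr(b)   [square of a] = x*z - y
tr(a b a^2) = tr(a)*tr(a b a) - tr(a b)   [square of a] = x^2*z - x*y - z
tr(b a b a) = tr(b a)*tr(b a) - tr(1)   [split at a repeated b] = z^2 - 2
tr(b a b) = tr(b)*tr(a b) - tr(a)   [square of b] = y*z - x
tr(a b a^2 b) = tr(a)*tr(b a b a) - tr(b a b)   [square of a] = x*z^2 - y*z - x
tr(a b^-1 a b a) = tr(a b a^2)*tr(b) - tr(a b a^2 b)   [inverse elimination on b] = x^2*y*z - x*y^2 - x*z^2 + x
tr(a b a^3) = tr(a)*tr(b a^3) - tr(b a^2)  (reduce the a square) = x^3*z - x^2*y - 2*x*z + y
tr(a b a^3 b) = tr(a)*tr(a b a b a) - tr(a b a b)  (reduce the a square) = x^2*z^2 - x*y*z - x^2 - z^2 + 2
tr(a b^-1 a b a^2) = tr(a b a^3)*tr(b) - tr(a b a^3 b)  (eliminate b^-1) = x^3*y*z - x^2*y^2 - x^2*z^2 - x*y*z + x^2 + y^2 + z^2 - 2
tr(a b a b a b) = tr(a b a b)*tr(a b) - tr(b a)  (split on a) = z^3 - 3*z
tr(a b^-1 a b a b) = tr(a b a b a)*tr(b) - tr(a b a b a b)  (eliminate b^-1) = x*y*z^2 - y^2*z - z^3 - x*y + 3*z
assemble the triple (tr(r) - 2; tr(r a) - x; tr(r b) - y)

x^2*y*z - x*y^2 - x*z^2 + x - 2; x^3*y*z - x^2*y^2 - x^2*z^2 - x*y*z + x^2 + y^2 + z^2 - x - 2; x*y*z^2 - y^2*z - z^3 - x*y - y + 3*z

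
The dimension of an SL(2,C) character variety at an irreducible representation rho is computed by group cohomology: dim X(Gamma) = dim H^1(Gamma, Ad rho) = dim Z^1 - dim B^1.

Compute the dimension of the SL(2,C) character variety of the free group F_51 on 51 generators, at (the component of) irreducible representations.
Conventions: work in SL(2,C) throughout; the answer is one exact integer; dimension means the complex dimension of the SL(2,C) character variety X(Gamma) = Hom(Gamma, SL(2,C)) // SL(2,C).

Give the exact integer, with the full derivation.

Gamma = F_51 has 51 generators and no relators.
So Z^1 = (sl_2)^51 in full: dim Z^1 = 153.
Irreducibility makes the coboundary map sl_2 -> Z^1 injective (trivial centralizer), so dim B^1 = 3.
dim X = dim H^1 = dim Z^1 - dim B^1 = 153 - 3 = 150.

150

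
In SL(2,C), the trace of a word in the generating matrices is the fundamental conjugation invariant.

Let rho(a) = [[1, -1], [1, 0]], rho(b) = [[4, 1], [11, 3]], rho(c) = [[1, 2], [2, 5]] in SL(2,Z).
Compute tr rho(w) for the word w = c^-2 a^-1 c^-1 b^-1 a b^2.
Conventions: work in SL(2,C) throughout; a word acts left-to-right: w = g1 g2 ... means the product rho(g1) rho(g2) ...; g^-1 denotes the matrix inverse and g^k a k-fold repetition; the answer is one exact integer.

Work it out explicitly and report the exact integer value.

rho(c^-1) = [[5, -2], [-2, 1]]
... * rho(c^-1) = [[5, -2], [-2, 1]]  ->  [[29, -12], [-12, 5]]
... * rho(a^-1) = [[0, 1], [-1, 1]]  ->  [[12, 17], [-5, -7]]
... * rho(c^-1) = [[5, -2], [-2, 1]]  ->  [[26, -7], [-11, 3]]
... * rho(b^-1) = [[3, -1], [-11, 4]]  ->  [[155, -54], [-66, 23]]
... * rho(a) = [[1, -1], [1, 0]]  ->  [[101, -155], [-43, 66]]
... * rho(b) = [[4, 1], [11, 3]]  ->  [[-1301, -364], [554, 155]]
... * rho(b) = [[4, 1], [11, 3]]  ->  [[-9208, -2393], [3921, 1019]]
tr = -9208 + 1019 = -8189

-8189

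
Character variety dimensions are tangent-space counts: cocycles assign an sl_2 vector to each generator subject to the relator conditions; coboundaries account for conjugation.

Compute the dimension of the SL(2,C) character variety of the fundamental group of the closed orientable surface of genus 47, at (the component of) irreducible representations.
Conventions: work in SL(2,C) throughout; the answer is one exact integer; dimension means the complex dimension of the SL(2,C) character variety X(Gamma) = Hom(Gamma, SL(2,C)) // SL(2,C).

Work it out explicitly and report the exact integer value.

276

The genus-47 surface group: 2g = 94 generators, one relator prod [a_i, b_i].
Unconstrained cocycle data is one sl_2 vector per generator (282 dimensions), cut by the relator condition d_2(z) = 0.
At an irreducible rho, H^2 = coker(d_2) vanishes (Poincare duality: H^2 is dual to H^0 = invariants = 0), so d_2 is surjective onto sl_2 and dim Z^1 = 282 - 3 = 279.
dim B^1 = 3 (coboundaries, injective at irreducible rho).
dim X = dim H^1 = 279 - 3 = 276.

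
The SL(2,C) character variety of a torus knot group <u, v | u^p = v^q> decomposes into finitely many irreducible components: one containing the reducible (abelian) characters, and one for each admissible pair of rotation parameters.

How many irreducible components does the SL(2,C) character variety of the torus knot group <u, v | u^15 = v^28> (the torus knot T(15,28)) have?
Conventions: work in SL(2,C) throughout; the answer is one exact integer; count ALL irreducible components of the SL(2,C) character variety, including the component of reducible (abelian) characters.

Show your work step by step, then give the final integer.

190

For T(15,28): irreducibility forces the central element u^15 = v^28 to one of +I, -I.
This locks tr(u) to 2*cos(pi*alpha/15), alpha in 1..14, and tr(v) to 2*cos(pi*beta/28), beta in 1..27, on each component of irreducible characters.
The two central values (-1)^alpha I and (-1)^beta I must be the same matrix, so alpha and beta share a parity.
Counting: 7 odd alphas x 14 odd betas + 7 even alphas x 13 even betas = 98 + 91 = 189.
components with irreducible characters: 189; plus the single component of reducible (abelian) characters: total 190.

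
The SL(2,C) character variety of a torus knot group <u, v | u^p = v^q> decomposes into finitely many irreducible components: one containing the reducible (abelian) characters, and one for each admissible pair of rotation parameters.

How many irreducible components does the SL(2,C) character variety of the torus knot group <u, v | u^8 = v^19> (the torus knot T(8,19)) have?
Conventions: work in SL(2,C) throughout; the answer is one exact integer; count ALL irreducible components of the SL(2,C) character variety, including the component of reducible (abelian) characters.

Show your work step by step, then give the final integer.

In the torus knot group T(8,19), u^8 = v^19 is central, so an irreducible representation sends it to +I or -I (Schur).
This locks tr(u) to 2*cos(pi*alpha/8), alpha in 1..7, and tr(v) to 2*cos(pi*beta/19), beta in 1..18, on each component of irreducible characters.
Consistency of u^8 = (-1)^alpha I with v^19 = (-1)^beta I forces alpha = beta (mod 2).
count pairs: odd alpha (4 choices) x odd beta (9), plus even alpha (3) x even beta (9): 4*9 + 3*9 = 63.
components with irreducible characters: 63; plus the single component of reducible (abelian) characters: total 64.

64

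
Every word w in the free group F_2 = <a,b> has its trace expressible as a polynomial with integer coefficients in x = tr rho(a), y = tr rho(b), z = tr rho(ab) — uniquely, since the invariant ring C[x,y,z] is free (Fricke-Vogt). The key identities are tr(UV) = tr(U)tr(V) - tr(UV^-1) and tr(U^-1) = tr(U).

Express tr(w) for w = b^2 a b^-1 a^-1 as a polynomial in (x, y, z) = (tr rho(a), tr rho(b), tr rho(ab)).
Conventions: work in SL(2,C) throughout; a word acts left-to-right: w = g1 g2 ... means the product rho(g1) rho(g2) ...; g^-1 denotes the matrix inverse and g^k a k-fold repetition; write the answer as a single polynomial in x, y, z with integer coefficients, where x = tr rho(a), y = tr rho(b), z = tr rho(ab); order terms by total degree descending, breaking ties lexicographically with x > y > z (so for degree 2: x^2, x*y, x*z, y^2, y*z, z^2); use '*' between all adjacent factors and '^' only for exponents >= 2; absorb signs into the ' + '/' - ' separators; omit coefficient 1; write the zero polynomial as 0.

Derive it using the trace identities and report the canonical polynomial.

use: tr(b^2) = tr(b)*tr(b) - tr(1)  (reduce the b square) = y^2 - 2
tr(b a b) = tr(b)*tr(a b) - tr(a)  (reduce the b square) = y*z - x
use: tr(b^2 a b) = tr(b)*tr(b a b) - tr(b a)  (reduce the b square) = y^2*z - x*y - z
apply: tr(a b a b) = tr(b a)*tr(b a) - tr(1)  (split on b) = z^2 - 2
apply: tr(a b a) = tr(a)*tr(b a) - tr(b)  (reduce the a square) = x*z - y
use: tr(b^2 a b a) = tr(b)*tr(a b a b) - tr(a b a)  (reduce the b square) = y*z^2 - x*z - y
use: tr(a^-1 b^2 a b) = tr(b^2 a b)*tr(a) - tr(b^2 a b a)  (eliminate a^-1) = x*y^2*z - x^2*y - y*z^2 + y
tr(b^2 a b^-1 a^-1) = tr(a^-1 b^2 a)*tr(b) - tr(a^-1 b^2 a b)  (eliminate b^-1) = -x*y^2*z + x^2*y + y^3 + y*z^2 - 3*y

-x*y^2*z + x^2*y + y^3 + y*z^2 - 3*y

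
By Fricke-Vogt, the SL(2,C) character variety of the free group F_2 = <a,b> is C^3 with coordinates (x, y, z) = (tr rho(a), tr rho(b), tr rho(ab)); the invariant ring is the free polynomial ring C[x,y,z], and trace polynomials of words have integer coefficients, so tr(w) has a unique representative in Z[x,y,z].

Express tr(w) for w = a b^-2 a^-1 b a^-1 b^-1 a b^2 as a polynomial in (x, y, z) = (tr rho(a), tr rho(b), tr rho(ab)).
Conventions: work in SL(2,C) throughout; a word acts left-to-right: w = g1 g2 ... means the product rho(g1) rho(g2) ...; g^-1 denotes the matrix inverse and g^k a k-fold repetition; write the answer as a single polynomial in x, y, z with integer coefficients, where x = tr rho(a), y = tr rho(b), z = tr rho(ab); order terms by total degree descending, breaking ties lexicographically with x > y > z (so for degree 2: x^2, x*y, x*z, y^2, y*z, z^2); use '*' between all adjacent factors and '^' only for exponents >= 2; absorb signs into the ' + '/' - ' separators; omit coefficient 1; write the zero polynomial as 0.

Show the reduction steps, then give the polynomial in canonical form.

tr(b^2 a) = tr(b)*tr(a b) - tr(a) = y*z - x
apply: tr(b^2) = tr(b)*tr(b) - tr(1) = y^2 - 2
apply: tr(a^2 b^2) = tr(a)*tr(b^2 a) - tr(b^2) = x*y*z - x^2 - y^2 + 2
apply: tr(a^2 b) = tr(a)*tr(b a) - tr(b) = x*z - y
tr(a b^3 a) = tr(b)*tr(a^2 b^2) - tr(a^2 b) = x*y^2*z - x^2*y - y^3 - x*z + 3*y
tr(a b a b) = tr(a b)*tr(a b) - tr(1)   [split at repeated a] = z^2 - 2
use: tr(a b a b^2) = tr(b)*tr(a b a b) - tr(a b a) = y*z^2 - x*z - y
tr(a b^3 a b) = tr(b)*tr(a b a b^2) - tr(a b a b) = y^2*z^2 - x*y*z - y^2 - z^2 + 2
use: tr(a b^3 a b^-1) = tr(a b^3 a)*tr(b) - tr(a b^3 a b) = x*y^3*z - x^2*y^2 - y^4 - y^2*z^2 + 4*y^2 + z^2 - 2
use: tr(b^3 a b^-2 a) = tr(a b^3 a b^-1)*tr(b) - tr(a b^3 a) = x*y^4*z - x^2*y^3 - y^5 - y^3*z^2 - x*y^2*z + x^2*y + 5*y^3 + y*z^2 + x*z - 5*y
apply: tr(b^2 a b^-2 a^-1 b) = tr(b^3 a b^-2)*tr(a) - tr(b^3 a b^-2 a) = -x*y^4*z + x^2*y^3 + y^5 + y^3*z^2 + x*y^2*z - x^2*y - 5*y^3 - y*z^2 + 5*y
use: tr(b a b^2) = tr(b)*tr(b a b) - tr(b a) = y^2*z - x*y - z
tr(b^2 a b^2) = tr(b)*tr(b a b^2) - tr(b a b) = y^3*z - x*y^2 - 2*y*z + x
apply: tr(a b^2 a b^2) = tr(b)*tr(a b^2 a b) - tr(a b^2 a) = y^2*z^2 - 2*x*y*z + x^2 - 2
apply: tr(b^2 a b^2 a b) = tr(b)*tr(a b^2 a b^2) - tr(a b^2 a b) = y^3*z^2 - 2*x*y^2*z + x^2*y - y*z^2 + x*z - y
tr(a b a b a b) = tr(a b)*tr(a b a b) - tr(a^-1 b^-1)   [split at repeated a] = z^3 - 3*z
tr(a b a b a) = tr(a)*tr(b a b a) - tr(b a b) = x*z^2 - y*z - x
use: tr(a b a b^2 a b) = tr(b)*tr(a b a b a b) - tr(a b a b a) = y*z^3 - x*z^2 - 2*y*z + x
tr(a^2 b a) = tr(a)*tr(a b a) - tr(a b) = x^2*z - x*y - z
tr(a b a b^2 a) = tr(b)*tr(a^2 b a b) - tr(a^2 b a) = x*y*z^2 - x^2*z - y^2*z + z
apply: tr(b^2 a b^2 a b a) = tr(b)*tr(a b a b^2 a b) - tr(a b a b^2 a) = y^2*z^3 - 2*x*y*z^2 + x^2*z - y^2*z + x*y - z
use: tr(a^-1 b^2 a b^2 a b) = tr(b^2 a b^2 a b)*tr(a) - tr(b^2 a b^2 a b a) = x*y^3*z^2 - 2*x^2*y^2*z - y^2*z^3 + x^3*y + x*y*z^2 + y^2*z - 2*x*y + z
tr(a^-1 b^2 a b^2 a b^-1) = tr(a^-1 b^2 a b^2 a)*tr(b) - tr(a^-1 b^2 a b^2 a b) = -x*y^3*z^2 + 2*x^2*y^2*z + y^4*z + y^2*z^3 - x^3*y - x*y^3 - x*y*z^2 - 3*y^2*z + 3*x*y - z
use: tr(b a b^2 a b^-2 a^-1 b) = tr(a^-1 b^2 a b^2 a b^-1)*tr(b) - tr(a^-1 b^2 a b^2 a) = -x*y^4*z^2 + 2*x^2*y^3*z + y^5*z + y^3*z^3 - x^3*y^2 - x*y^4 - x*y^2*z^2 - 4*y^3*z + 4*x*y^2 + y*z - x
tr(a b a b a b a b) = tr(b a b a)*tr(b a b a) - tr(1)   [split at repeated b] = z^4 - 4*z^2 + 2
tr(a b a b a b a) = tr(a)*tr(b a b a b a) - tr(b a b a b) = x*z^3 - y*z^2 - 2*x*z + y
tr(b a b a b^2 a b a) = tr(b)*tr(a b a b a b a b) - tr(a b a b a b a) = y*z^4 - x*z^3 - 3*y*z^2 + 2*x*z + y
apply: tr(a^-1 b a b a b^2 a b) = tr(b a b a b^2 a b)*tr(a) - tr(b a b a b^2 a b a) = x*y^2*z^3 - 2*x^2*y*z^2 - y*z^4 + x^3*z - x*y^2*z + x*z^3 + x^2*y + 3*y*z^2 - 3*x*z - y
tr(b^-1 a^-1 b a b a b^2 a) = tr(a^-1 b a b a b^2 a)*tr(b) - tr(a^-1 b a b a b^2 a b) = -x*y^2*z^3 + 2*x^2*y*z^2 + y^3*z^2 + y*z^4 - x^3*z - x*z^3 - x^2*y - y^3 - 4*y*z^2 + 3*x*z + 3*y
tr(b a b^2 a b^-2 a^-1 b a) = tr(b^-1 a^-1 b a b a b^2 a)*tr(b) - tr(b^-1 a^-1 b a b a b^2 a b) = -x*y^3*z^3 + 2*x^2*y^2*z^2 + y^4*z^2 + y^2*z^4 - x^3*y*z - x*y*z^3 - x^2*y^2 - y^4 - 5*y^2*z^2 + 4*x*y*z + 4*y^2 + z^2 - 2
use: tr(a b^2 a b^-2 a^-1 b a^-1 b) = tr(b a b^2 a b^-2 a^-1 b)*tr(a) - tr(b a b^2 a b^-2 a^-1 b a) = -x^2*y^4*z^2 + 2*x^3*y^3*z + x*y^5*z + 2*x*y^3*z^3 - x^4*y^2 - x^2*y^4 - 3*x^2*y^2*z^2 - y^4*z^2 - y^2*z^4 + x^3*y*z - 4*x*y^3*z + x*y*z^3 + 5*x^2*y^2 + y^4 + 5*y^2*z^2 - 3*x*y*z - x^2 - 4*y^2 - z^2 + 2
tr(a b^-2 a^-1 b a^-1 b^-1 a b^2) = tr(a b^2 a b^-2 a^-1 b a^-1)*tr(b) - tr(a b^2 a b^-2 a^-1 b a^-1 b) = x^2*y^4*z^2 - 2*x^3*y^3*z - 2*x*y^5*z - 2*x*y^3*z^3 + x^4*y^2 + 2*x^2*y^4 + 3*x^2*y^2*z^2 + y^6 + 2*y^4*z^2 + y^2*z^4 - x^3*y*z + 5*x*y^3*z - x*y*z^3 - 6*x^2*y^2 - 6*y^4 - 6*y^2*z^2 + 3*x*y*z + x^2 + 9*y^2 + z^2 - 2

x^2*y^4*z^2 - 2*x^3*y^3*z - 2*x*y^5*z - 2*x*y^3*z^3 + x^4*y^2 + 2*x^2*y^4 + 3*x^2*y^2*z^2 + y^6 + 2*y^4*z^2 + y^2*z^4 - x^3*y*z + 5*x*y^3*z - x*y*z^3 - 6*x^2*y^2 - 6*y^4 - 6*y^2*z^2 + 3*x*y*z + x^2 + 9*y^2 + z^2 - 2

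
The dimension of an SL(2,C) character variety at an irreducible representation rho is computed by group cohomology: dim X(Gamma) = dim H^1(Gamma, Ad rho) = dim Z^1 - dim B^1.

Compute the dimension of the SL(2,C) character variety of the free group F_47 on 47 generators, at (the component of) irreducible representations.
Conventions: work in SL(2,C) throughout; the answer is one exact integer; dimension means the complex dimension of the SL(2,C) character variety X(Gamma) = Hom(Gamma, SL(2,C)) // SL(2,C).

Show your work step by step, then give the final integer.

Gamma = F_47 has 47 generators and no relators.
A cocycle picks one sl_2 vector per generator freely, giving dim Z^1 = 3*47 = 141.
dim B^1 = 3: the coboundary map is injective because an irreducible image has centralizer 0 in sl_2.
Therefore dim X = 141 - 3 = 138.

138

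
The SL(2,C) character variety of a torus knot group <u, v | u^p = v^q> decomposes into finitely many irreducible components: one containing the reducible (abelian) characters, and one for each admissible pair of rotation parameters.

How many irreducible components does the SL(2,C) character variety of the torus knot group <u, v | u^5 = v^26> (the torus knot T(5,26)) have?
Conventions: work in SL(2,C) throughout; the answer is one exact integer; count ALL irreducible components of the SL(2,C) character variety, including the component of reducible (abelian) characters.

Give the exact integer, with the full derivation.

In the torus knot group T(5,26), u^5 = v^26 is central, so an irreducible representation sends it to +I or -I (Schur).
So on each irreducible component the traces are pinned: tr(u) = 2*cos(pi*alpha/5) with 1 <= alpha <= 4, tr(v) = 2*cos(pi*beta/26) with 1 <= beta <= 25.
Consistency of u^5 = (-1)^alpha I with v^26 = (-1)^beta I forces alpha = beta (mod 2).
Counting: 2 odd alphas x 13 odd betas + 2 even alphas x 12 even betas = 26 + 24 = 50.
components with irreducible characters: 50; plus the single component of reducible (abelian) characters: total 51.

51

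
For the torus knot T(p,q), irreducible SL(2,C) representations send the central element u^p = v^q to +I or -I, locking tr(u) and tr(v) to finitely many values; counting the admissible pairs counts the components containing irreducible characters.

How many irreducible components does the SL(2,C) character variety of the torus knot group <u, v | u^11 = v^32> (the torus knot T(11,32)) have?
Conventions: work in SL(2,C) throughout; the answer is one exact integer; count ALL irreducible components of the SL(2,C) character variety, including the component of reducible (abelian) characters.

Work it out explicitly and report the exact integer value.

156

Gamma = < u, v | u^11 = v^32 > (torus knot T(11,32)); the central element u^11 = v^32 acts as +I or -I in any irreducible SL(2,C) representation.
This locks tr(u) to 2*cos(pi*alpha/11), alpha in 1..10, and tr(v) to 2*cos(pi*beta/32), beta in 1..31, on each component of irreducible characters.
The two central values (-1)^alpha I and (-1)^beta I must be the same matrix, so alpha and beta share a parity.
Counting: 5 odd alphas x 16 odd betas + 5 even alphas x 15 even betas = 80 + 75 = 155.
Total: 155 irreducible-character components + 1 reducible (abelian) component = 156.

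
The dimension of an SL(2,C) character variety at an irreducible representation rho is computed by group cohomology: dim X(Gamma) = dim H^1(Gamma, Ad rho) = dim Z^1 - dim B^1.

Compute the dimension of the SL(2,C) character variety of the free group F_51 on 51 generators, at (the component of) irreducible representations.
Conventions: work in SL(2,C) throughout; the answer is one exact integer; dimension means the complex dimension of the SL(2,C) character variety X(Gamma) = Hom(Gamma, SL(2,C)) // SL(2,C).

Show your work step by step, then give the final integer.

150

Here Gamma is free of rank 51 — no relator constrains a cocycle.
Z^1(Gamma, Ad rho) = (sl_2)^51: a cocycle is a free choice of one sl_2 vector per generator, so dim Z^1 = 3*51 = 153.
dim B^1 = 3: the coboundary map is injective because an irreducible image has centralizer 0 in sl_2.
dim X = dim H^1 = dim Z^1 - dim B^1 = 153 - 3 = 150.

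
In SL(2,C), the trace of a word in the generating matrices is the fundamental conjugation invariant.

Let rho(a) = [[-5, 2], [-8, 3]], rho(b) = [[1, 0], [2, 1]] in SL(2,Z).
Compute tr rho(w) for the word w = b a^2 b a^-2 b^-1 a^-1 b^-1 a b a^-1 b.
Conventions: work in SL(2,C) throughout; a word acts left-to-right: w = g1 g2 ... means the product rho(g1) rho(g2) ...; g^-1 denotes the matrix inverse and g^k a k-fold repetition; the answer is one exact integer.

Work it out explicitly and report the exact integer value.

-5194

rho(b) = [[1, 0], [2, 1]]
... * rho(a) = [[-5, 2], [-8, 3]]  ->  [[-5, 2], [-18, 7]]
... * rho(a) = [[-5, 2], [-8, 3]]  ->  [[9, -4], [34, -15]]
... * rho(b) = [[1, 0], [2, 1]]  ->  [[1, -4], [4, -15]]
... * rho(a^-1) = [[3, -2], [8, -5]]  ->  [[-29, 18], [-108, 67]]
... * rho(a^-1) = [[3, -2], [8, -5]]  ->  [[57, -32], [212, -119]]
... * rho(b^-1) = [[1, 0], [-2, 1]]  ->  [[121, -32], [450, -119]]
... * rho(a^-1) = [[3, -2], [8, -5]]  ->  [[107, -82], [398, -305]]
... * rho(b^-1) = [[1, 0], [-2, 1]]  ->  [[271, -82], [1008, -305]]
... * rho(a) = [[-5, 2], [-8, 3]]  ->  [[-699, 296], [-2600, 1101]]
... * rho(b) = [[1, 0], [2, 1]]  ->  [[-107, 296], [-398, 1101]]
... * rho(a^-1) = [[3, -2], [8, -5]]  ->  [[2047, -1266], [7614, -4709]]
... * rho(b) = [[1, 0], [2, 1]]  ->  [[-485, -1266], [-1804, -4709]]
tr = -485 + -4709 = -5194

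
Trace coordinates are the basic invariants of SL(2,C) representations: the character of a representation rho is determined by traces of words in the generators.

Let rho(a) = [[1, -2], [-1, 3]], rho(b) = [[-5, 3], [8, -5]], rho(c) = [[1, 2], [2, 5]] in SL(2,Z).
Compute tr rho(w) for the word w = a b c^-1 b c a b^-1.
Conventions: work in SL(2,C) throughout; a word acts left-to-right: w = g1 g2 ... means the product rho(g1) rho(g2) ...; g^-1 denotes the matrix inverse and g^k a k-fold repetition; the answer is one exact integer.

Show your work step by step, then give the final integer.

rho(a) = [[1, -2], [-1, 3]]
... * rho(b) = [[-5, 3], [8, -5]]  ->  [[-21, 13], [29, -18]]
... * rho(c^-1) = [[5, -2], [-2, 1]]  ->  [[-131, 55], [181, -76]]
... * rho(b) = [[-5, 3], [8, -5]]  ->  [[1095, -668], [-1513, 923]]
... * rho(c) = [[1, 2], [2, 5]]  ->  [[-241, -1150], [333, 1589]]
... * rho(a) = [[1, -2], [-1, 3]]  ->  [[909, -2968], [-1256, 4101]]
... * rho(b^-1) = [[-5, -3], [-8, -5]]  ->  [[19199, 12113], [-26528, -16737]]
tr = 19199 + -16737 = 2462

2462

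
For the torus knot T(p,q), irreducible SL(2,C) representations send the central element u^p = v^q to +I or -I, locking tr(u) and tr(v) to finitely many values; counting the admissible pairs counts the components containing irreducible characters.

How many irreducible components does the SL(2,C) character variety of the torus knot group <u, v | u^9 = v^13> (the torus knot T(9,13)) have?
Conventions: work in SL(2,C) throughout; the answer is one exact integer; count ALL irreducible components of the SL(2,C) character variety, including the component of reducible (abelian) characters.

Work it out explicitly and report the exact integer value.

Gamma = < u, v | u^9 = v^13 > (torus knot T(9,13)); the central element u^9 = v^13 acts as +I or -I in any irreducible SL(2,C) representation.
So on each irreducible component the traces are pinned: tr(u) = 2*cos(pi*alpha/9) with 1 <= alpha <= 8, tr(v) = 2*cos(pi*beta/13) with 1 <= beta <= 12.
Consistency of u^9 = (-1)^alpha I with v^13 = (-1)^beta I forces alpha = beta (mod 2).
Counting: 4 odd alphas x 6 odd betas + 4 even alphas x 6 even betas = 24 + 24 = 48.
components with irreducible characters: 48; plus the single component of reducible (abelian) characters: total 49.

49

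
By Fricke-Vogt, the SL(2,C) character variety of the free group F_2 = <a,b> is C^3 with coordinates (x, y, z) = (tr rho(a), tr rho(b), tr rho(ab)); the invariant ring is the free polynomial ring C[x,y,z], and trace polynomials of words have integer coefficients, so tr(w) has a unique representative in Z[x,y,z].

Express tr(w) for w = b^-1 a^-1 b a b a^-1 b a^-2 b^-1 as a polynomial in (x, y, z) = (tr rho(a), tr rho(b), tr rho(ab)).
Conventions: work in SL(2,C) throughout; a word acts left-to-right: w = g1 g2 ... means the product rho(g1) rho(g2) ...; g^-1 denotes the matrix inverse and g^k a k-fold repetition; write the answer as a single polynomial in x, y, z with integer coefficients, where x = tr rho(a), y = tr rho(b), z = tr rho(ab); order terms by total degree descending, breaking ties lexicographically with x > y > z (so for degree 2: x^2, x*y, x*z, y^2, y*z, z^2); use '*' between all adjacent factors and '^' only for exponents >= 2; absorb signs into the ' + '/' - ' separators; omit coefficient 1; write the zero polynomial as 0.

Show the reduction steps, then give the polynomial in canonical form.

x^3*y^3*z^2 - 2*x^4*y^2*z - x^2*y^4*z - 2*x^2*y^2*z^3 + x^5*y + x^3*y^3 + 3*x^3*y*z^2 + x*y^3*z^2 + x*y*z^4 - x^4*z + 4*x^2*y^2*z - x^2*z^3 - 4*x^3*y - x*y^3 - 6*x*y*z^2 + 4*x^2*z + y^2*z + z^3 + 2*x*y - 3*z

tr(b a b) = tr(b)*tr(a b) - tr(a)   [square of b] = y*z - x
tr(b a b a) = tr(b a)*tr(b a) - tr(1)   [split at a repeated b] = z^2 - 2
tr(a^-1 b a b) = tr(b a b)*tr(a) - tr(b a b a)   [inverse elimination on a] = x*y*z - x^2 - z^2 + 2
tr(b^2) = tr(b)*tr(b) - tr(1)   [square of b] = y^2 - 2
tr(a b^2 a) = tr(a)*tr(b^2 a) - tr(b^2)   [square of a] = x*y*z - x^2 - y^2 + 2
tr(a b a) = tr(a)*tr(b a) - tr(b)   [square of a] = x*z - y
tr(b a b^2 a) = tr(b)*tr(a b a b) - tr(a b a)   [square of b] = y*z^2 - x*z - y
tr(b a b^2) = tr(b)*tr(a b^2) - tr(a b)   [square of b] = y^2*z - x*y - z
tr(a b a b^2 a) = tr(a)*tr(b a b^2 a) - tr(b a b^2)   [square of a] = x*y*z^2 - x^2*z - y^2*z + z
tr(a b a b a b) = tr(a b a b)*tr(a b) - tr(b a)   [split at a repeated a] = z^3 - 3*z
tr(a b a b a) = tr(a)*tr(b a b a) - tr(b a b)   [square of a] = x*z^2 - y*z - x
tr(a b a b^2 a b) = tr(b)*tr(a b a b a b) - tr(a b a b a)   [square of b] = y*z^3 - x*z^2 - 2*y*z + x
tr(b a b^2 a b^-1 a) = tr(a b a b^2 a)*tr(b) - tr(a b a b^2 a b)   [inverse elimination on b] = x*y^2*z^2 - x^2*y*z - y^3*z - y*z^3 + x*z^2 + 3*y*z - x
tr(b^-1 a^-1 b a b^2 a) = tr(b a b^2 a b^-1)*tr(a) - tr(b a b^2 a b^-1 a)   [inverse elimination on a] = -x*y^2*z^2 + 2*x^2*y*z + y^3*z + y*z^3 - x^3 - x*y^2 - x*z^2 - 3*y*z + 3*x
tr(b^-1 a^-1 b a b^2 a^-1) = tr(b^-1 a^-1 b a b^2)*tr(a) - tr(b^-1 a^-1 b a b^2 a)   [inverse elimination on a] = x*y^2*z^2 - x^2*y*z - y^3*z - y*z^3 + x*y^2 + 3*y*z - x
tr(b a^-2 b^-1 a^-1 b a b) = tr(b^-1 a^-1 b a b^2 a^-1)*tr(a) - tr(b^-1 a^-1 b a b^2)   [inverse elimination on a] = x^2*y^2*z^2 - x^3*y*z - x*y^3*z - x*y*z^3 + x^2*y^2 + 2*x*y*z + z^2 - 2
tr(b a b a b a b a) = tr(a b a b a b)*tr(a b) - tr(b a b a)   [split at a repeated a] = z^4 - 4*z^2 + 2
tr(a^-1 b a b a b a b) = tr(b a b a b a b)*tr(a) - tr(b a b a b a b a)   [inverse elimination on a] = x*y*z^3 - x^2*z^2 - z^4 - 2*x*y*z + x^2 + 4*z^2 - 2
tr(b^-1 a^-1 b a b a b a) = tr(a^-1 b a b a b a)*tr(b) - tr(a^-1 b a b a b a b)   [inverse elimination on b] = -x*y*z^3 + x^2*z^2 + y^2*z^2 + z^4 + x*y*z - x^2 - y^2 - 4*z^2 + 2
tr(b^-1 a^-1 b a b a b a^-1) = tr(b^-1 a^-1 b a b a b)*tr(a) - tr(b^-1 a^-1 b a b a b a)   [inverse elimination on a] = x*y*z^3 - x^2*z^2 - y^2*z^2 - z^4 + y^2 + 4*z^2 - 2
tr(b a^-2 b^-1 a^-1 b a b a) = tr(b^-1 a^-1 b a b a b a^-1)*tr(a) - tr(b^-1 a^-1 b a b a b)   [inverse elimination on a] = x^2*y*z^3 - x^3*z^2 - x*y^2*z^2 - x*z^4 + x*y^2 + 4*x*z^2 - y*z - x
tr(a^-1 b a b a^-1 b a^-2 b^-1) = tr(b a^-2 b^-1 a^-1 b a b)*tr(a) - tr(b a^-2 b^-1 a^-1 b a b a)   [inverse elimination on a] = x^3*y^2*z^2 - x^4*y*z - x^2*y^3*z - 2*x^2*y*z^3 + x^3*y^2 + x^3*z^2 + x*y^2*z^2 + x*z^4 + 2*x^2*y*z - x*y^2 - 3*x*z^2 + y*z - x
tr(b a^-1 b a b) = tr(b a b^2)*tr(a) - tr(b a b^2 a)   [inverse elimination on a] = x*y^2*z - x^2*y - y*z^2 + y
tr(b a^-1 b a b a) = tr(b a b a b)*tr(a) - tr(b a b a b a)   [inverse elimination on a] = x*y*z^2 - x^2*z - z^3 - x*y + 3*z
tr(b a b a^-1 b a^-1) = tr(b a^-1 b a b)*tr(a) - tr(b a^-1 b a b a)   [inverse elimination on a] = x^2*y^2*z - x^3*y - 2*x*y*z^2 + x^2*z + z^3 + 2*x*y - 3*z
tr(b a b a^-1 b) = tr(b^2 a b)*tr(a) - tr(b^2 a b a)   [inverse elimination on a] = x*y^2*z - x^2*y - y*z^2 + y
tr(a^-2 b a b a^-1 b) = tr(b a b a^-1 b a^-1)*tr(a) - tr(b a b a^-1 b)   [inverse elimination on a] = x^3*y^2*z - x^4*y - 2*x^2*y*z^2 + x^3*z - x*y^2*z + x*z^3 + 3*x^2*y + y*z^2 - 3*x*z - y
tr(a^-1 b a b a^-1 b a^-2) = tr(a^-2 b a b a^-1 b)*tr(a) - tr(a^-2 b a b a^-1 b a)   [inverse elimination on a] = x^4*y^2*z - x^5*y - 2*x^3*y*z^2 + x^4*z - 2*x^2*y^2*z + x^2*z^3 + 4*x^3*y + 3*x*y*z^2 - 4*x^2*z - z^3 - 3*x*y + 3*z
tr(b^-1 a^-1 b a b a^-1 b a^-2 b^-1) = tr(a^-1 b a b a^-1 b a^-2 b^-1)*tr(b) - tr(a^-1 b a b a^-1 b a^-2)   [inverse elimination on b] = x^3*y^3*z^2 - 2*x^4*y^2*z - x^2*y^4*z - 2*x^2*y^2*z^3 + x^5*y + x^3*y^3 + 3*x^3*y*z^2 + x*y^3*z^2 + x*y*z^4 - x^4*z + 4*x^2*y^2*z - x^2*z^3 - 4*x^3*y - x*y^3 - 6*x*y*z^2 + 4*x^2*z + y^2*z + z^3 + 2*x*y - 3*z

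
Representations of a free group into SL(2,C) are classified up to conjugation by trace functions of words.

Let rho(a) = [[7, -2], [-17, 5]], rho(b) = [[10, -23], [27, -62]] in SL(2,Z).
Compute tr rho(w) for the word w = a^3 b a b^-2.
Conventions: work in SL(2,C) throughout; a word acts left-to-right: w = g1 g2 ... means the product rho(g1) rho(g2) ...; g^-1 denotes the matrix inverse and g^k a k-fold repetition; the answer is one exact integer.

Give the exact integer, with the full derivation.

539978368

rho(a) = [[7, -2], [-17, 5]]
... * rho(a) = [[7, -2], [-17, 5]]  ->  [[83, -24], [-204, 59]]
... * rho(a) = [[7, -2], [-17, 5]]  ->  [[989, -286], [-2431, 703]]
... * rho(b) = [[10, -23], [27, -62]]  ->  [[2168, -5015], [-5329, 12327]]
... * rho(a) = [[7, -2], [-17, 5]]  ->  [[100431, -29411], [-246862, 72293]]
... * rho(b^-1) = [[-62, 23], [-27, 10]]  ->  [[-5432625, 2015803], [13353533, -4954896]]
... * rho(b^-1) = [[-62, 23], [-27, 10]]  ->  [[282396069, -104792345], [-694136854, 257582299]]
tr = 282396069 + 257582299 = 539978368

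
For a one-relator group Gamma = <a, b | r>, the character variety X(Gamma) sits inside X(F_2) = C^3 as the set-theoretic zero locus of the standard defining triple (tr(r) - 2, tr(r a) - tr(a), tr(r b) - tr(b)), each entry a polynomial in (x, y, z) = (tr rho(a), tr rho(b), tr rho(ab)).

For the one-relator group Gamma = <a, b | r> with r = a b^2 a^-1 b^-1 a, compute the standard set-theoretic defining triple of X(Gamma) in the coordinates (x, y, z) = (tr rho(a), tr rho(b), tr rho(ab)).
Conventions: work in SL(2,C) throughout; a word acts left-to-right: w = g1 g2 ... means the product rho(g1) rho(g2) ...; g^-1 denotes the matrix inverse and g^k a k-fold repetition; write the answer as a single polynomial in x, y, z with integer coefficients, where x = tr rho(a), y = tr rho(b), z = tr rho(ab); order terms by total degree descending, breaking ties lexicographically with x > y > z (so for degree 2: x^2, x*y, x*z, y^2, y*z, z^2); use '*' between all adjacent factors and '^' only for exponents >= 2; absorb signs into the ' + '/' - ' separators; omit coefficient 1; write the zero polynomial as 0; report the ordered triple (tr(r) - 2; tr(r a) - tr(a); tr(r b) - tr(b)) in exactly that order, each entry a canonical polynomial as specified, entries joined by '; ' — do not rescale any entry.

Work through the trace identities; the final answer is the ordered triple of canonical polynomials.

-x^2*y^2*z + x^3*y + x*y^3 + x*y*z^2 - 4*x*y + z - 2; -x^3*y^2*z + x^4*y + x^2*y^3 + x^2*y*z^2 + x*y^2*z - 5*x^2*y - y^3 - y*z^2 + x*z - x + 3*y; -x*y^2*z^2 + x^2*y*z + y^3*z + y*z^3 - 3*y*z - x - y

and tr(a b^2) = tr(b)*tr(a b) - tr(a)  (reduce the b square) = y*z - x
tr(b^2) = tr(b)*tr(b) - tr(1)  (reduce the b square) = y^2 - 2
tr(a^2 b^2) = tr(a)*tr(b^2 a) - tr(b^2)  (reduce the a square) = x*y*z - x^2 - y^2 + 2
next, tr(a^2 b) = tr(a)*tr(b a) - tr(b)  (reduce the a square) = x*z - y
tr(b a^2 b^2) = tr(b)*tr(a^2 b^2) - tr(a^2 b)  (reduce the b square) = x*y^2*z - x^2*y - y^3 - x*z + 3*y
tr(a b a b) = tr(b a)*tr(b a) - tr(1)  (split on b) = z^2 - 2
tr(b^2 a b a) = tr(b)*tr(a b a b) - tr(a b a)  (reduce the b square) = y*z^2 - x*z - y
and tr(b^2 a b) = tr(b)*tr(b a b) - tr(b a)  (reduce the b square) = y^2*z - x*y - z
next, tr(b a^2 b^2 a) = tr(a)*tr(b^2 a b a) - tr(b^2 a b)  (reduce the a square) = x*y*z^2 - x^2*z - y^2*z + z
next, tr(a^2 b^2 a^-1 b) = tr(b a^2 b^2)*tr(a) - tr(b a^2 b^2 a)  (eliminate a^-1) = x^2*y^2*z - x^3*y - x*y^3 - x*y*z^2 + y^2*z + 3*x*y - z
tr(a b^2 a^-1 b^-1 a) = tr(a^2 b^2 a^-1)*tr(b) - tr(a^2 b^2 a^-1 b)  (eliminate b^-1) = -x^2*y^2*z + x^3*y + x*y^3 + x*y*z^2 - 4*x*y + z
and tr(a^3 b) = tr(a)*tr(b a^2) - tr(b a) = x^2*z - x*y - z
and tr(a^2 b^2 a) = tr(a)*tr(a b^2 a) - tr(a b^2) = x^2*y*z - x^3 - x*y^2 - y*z + 3*x
tr(a^3 b^2 a) = tr(a)*tr(a^2 b^2 a) - tr(a^2 b^2) = x^3*y*z - x^4 - x^2*y^2 - 2*x*y*z + 4*x^2 + y^2 - 2
tr(a^3 b^2 a b) = tr(a)*tr(b^2 a b a^2) - tr(b^2 a b a) = x^2*y*z^2 - x^3*z - x*y^2*z - y*z^2 + 2*x*z + y
and tr(b^-1 a^3 b^2 a) = tr(a^3 b^2 a)*tr(b) - tr(a^3 b^2 a b) = x^3*y^2*z - x^4*y - x^2*y^3 - x^2*y*z^2 + x^3*z - x*y^2*z + 4*x^2*y + y^3 + y*z^2 - 2*x*z - 3*y
tr(a b^2 a^-1 b^-1 a^2) = tr(b^-1 a^3 b^2)*tr(a) - tr(b^-1 a^3 b^2 a) = -x^3*y^2*z + x^4*y + x^2*y^3 + x^2*y*z^2 + x*y^2*z - 5*x^2*y - y^3 - y*z^2 + x*z + 3*y
tr(a b a b^2 a) = tr(a)*tr(b a b^2 a) - tr(b a b^2)  (reduce the a square) = x*y*z^2 - x^2*z - y^2*z + z
tr(a b a b a b) = tr(b a b a)*tr(b a) - tr(a b)  (split on b) = z^3 - 3*z
and tr(a b a b a) = tr(a)*tr(b a b a) - tr(b a b)  (reduce the a square) = x*z^2 - y*z - x
next, tr(a b a b^2 a b) = tr(b)*tr(a b a b a b) - tr(a b a b a)  (reduce the b square) = y*z^3 - x*z^2 - 2*y*z + x
and tr(b^-1 a b a b^2 a) = tr(a b a b^2 a)*tr(b) - tr(a b a b^2 a b)  (eliminate b^-1) = x*y^2*z^2 - x^2*y*z - y^3*z - y*z^3 + x*z^2 + 3*y*z - x
next, tr(a b^2 a^-1 b^-1 a b) = tr(b^-1 a b a b^2)*tr(a) - tr(b^-1 a b a b^2 a)  (eliminate a^-1) = -x*y^2*z^2 + x^2*y*z + y^3*z + y*z^3 - 3*y*z - x
assemble the triple (tr(r) - 2; tr(r a) - x; tr(r b) - y)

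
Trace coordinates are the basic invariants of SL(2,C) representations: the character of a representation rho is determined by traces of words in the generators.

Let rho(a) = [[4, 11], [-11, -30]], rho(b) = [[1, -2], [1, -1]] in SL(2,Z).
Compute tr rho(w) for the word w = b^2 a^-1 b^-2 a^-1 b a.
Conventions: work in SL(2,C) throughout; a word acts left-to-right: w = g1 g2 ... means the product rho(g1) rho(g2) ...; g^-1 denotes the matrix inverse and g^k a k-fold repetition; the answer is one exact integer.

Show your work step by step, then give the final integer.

-67

rho(b) = [[1, -2], [1, -1]]
... * rho(b) = [[1, -2], [1, -1]]  ->  [[-1, 0], [0, -1]]
... * rho(a^-1) = [[-30, -11], [11, 4]]  ->  [[30, 11], [-11, -4]]
... * rho(b^-1) = [[-1, 2], [-1, 1]]  ->  [[-41, 71], [15, -26]]
... * rho(b^-1) = [[-1, 2], [-1, 1]]  ->  [[-30, -11], [11, 4]]
... * rho(a^-1) = [[-30, -11], [11, 4]]  ->  [[779, 286], [-286, -105]]
... * rho(b) = [[1, -2], [1, -1]]  ->  [[1065, -1844], [-391, 677]]
... * rho(a) = [[4, 11], [-11, -30]]  ->  [[24544, 67035], [-9011, -24611]]
tr = 24544 + -24611 = -67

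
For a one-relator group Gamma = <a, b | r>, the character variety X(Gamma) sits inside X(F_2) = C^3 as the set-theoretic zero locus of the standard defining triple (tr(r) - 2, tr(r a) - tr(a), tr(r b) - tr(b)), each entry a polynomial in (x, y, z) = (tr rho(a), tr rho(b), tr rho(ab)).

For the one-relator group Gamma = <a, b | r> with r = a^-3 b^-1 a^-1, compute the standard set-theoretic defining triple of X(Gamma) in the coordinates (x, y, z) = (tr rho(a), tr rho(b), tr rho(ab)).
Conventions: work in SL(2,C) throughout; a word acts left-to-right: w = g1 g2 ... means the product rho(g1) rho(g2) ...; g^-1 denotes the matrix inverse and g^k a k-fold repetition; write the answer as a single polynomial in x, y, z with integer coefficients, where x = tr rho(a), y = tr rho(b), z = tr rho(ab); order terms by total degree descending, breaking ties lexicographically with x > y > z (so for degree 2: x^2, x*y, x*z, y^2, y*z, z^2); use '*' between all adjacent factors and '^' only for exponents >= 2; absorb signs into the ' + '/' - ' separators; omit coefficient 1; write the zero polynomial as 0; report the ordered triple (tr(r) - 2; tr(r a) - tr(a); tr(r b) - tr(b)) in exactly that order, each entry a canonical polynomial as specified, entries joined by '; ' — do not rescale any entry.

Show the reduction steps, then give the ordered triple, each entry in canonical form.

tr(b^-1) = tr(b) = y
tr(b^-1 a) = tr(a) tr(b) - tr(a b) = x*y - z
tr(a^-1 b^-1) = tr(b^-1) tr(a) - tr(b^-1 a) = z
tr(b^-1 a^-2) = tr(a^-1 b^-1) tr(a) - tr(a^-1 b^-1 a) = x*z - y
tr(b^-1 a^-3) = tr(b^-1 a^-2) tr(a) - tr(b^-1 a^-1) = x^2*z - x*y - z
tr(a^-3 b^-1 a^-1) = tr(b^-1 a^-3) tr(a) - tr(b^-1 a^-2) = x^3*z - x^2*y - 2*x*z + y
tr(a^-1 b a^-1) = tr(b a^-1) tr(a) - tr(b) = x^2*y - x*z - y
tr(a^-1 b a^-2) = tr(a^-1 b a^-1) tr(a) - tr(a^-1 b) = x^3*y - x^2*z - 2*x*y + z
tr(b^2) = tr(b) tr(b) - tr(1) = y^2 - 2
tr(b^2 a) = tr(b) tr(a b) - tr(a) = y*z - x
tr(b a^-1 b) = tr(b^2) tr(a) - tr(b^2 a) = x*y^2 - y*z - x
tr(b a b a) = tr(b a) tr(b a) - tr(1) = z^2 - 2
tr(b a^-1 b a) = tr(b a b) tr(a) - tr(b a b a) = x*y*z - x^2 - z^2 + 2
tr(a^-1 b a^-1 b) = tr(b a^-1 b) tr(a) - tr(b a^-1 b a) = x^2*y^2 - 2*x*y*z + z^2 - 2
tr(a^-1 b a^-2 b) = tr(a^-1 b a^-1 b) tr(a) - tr(a^-1 b a^-1 b a) = x^3*y^2 - 2*x^2*y*z - x*y^2 + x*z^2 + y*z - x
tr(b^-1 a^-1 b a^-2) = tr(a^-1 b a^-2) tr(b) - tr(a^-1 b a^-2 b) = x^2*y*z - x*y^2 - x*z^2 + x
tr(b a b^-1 a) = tr(a b a) tr(b) - tr(a b a b) = x*y*z - y^2 - z^2 + 2
tr(b^-1 a^-1 b a) = tr(b a b^-1) tr(a) - tr(b a b^-1 a) = -x*y*z + x^2 + y^2 + z^2 - 2
tr(b^-1 a^-1 b a^-1) = tr(b^-1 a^-1 b) tr(a) - tr(b^-1 a^-1 b a) = x*y*z - y^2 - z^2 + 2
tr(a^-3 b^-1 a^-1 b) = tr(b^-1 a^-1 b a^-2) tr(a) - tr(b^-1 a^-1 b a^-1) = x^3*y*z - x^2*y^2 - x^2*z^2 - x*y*z + x^2 + y^2 + z^2 - 2
assemble the triple (tr(r) - 2; tr(r a) - x; tr(r b) - y)

x^3*z - x^2*y - 2*x*z + y - 2; x^2*z - x*y - x - z; x^3*y*z - x^2*y^2 - x^2*z^2 - x*y*z + x^2 + y^2 + z^2 - y - 2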